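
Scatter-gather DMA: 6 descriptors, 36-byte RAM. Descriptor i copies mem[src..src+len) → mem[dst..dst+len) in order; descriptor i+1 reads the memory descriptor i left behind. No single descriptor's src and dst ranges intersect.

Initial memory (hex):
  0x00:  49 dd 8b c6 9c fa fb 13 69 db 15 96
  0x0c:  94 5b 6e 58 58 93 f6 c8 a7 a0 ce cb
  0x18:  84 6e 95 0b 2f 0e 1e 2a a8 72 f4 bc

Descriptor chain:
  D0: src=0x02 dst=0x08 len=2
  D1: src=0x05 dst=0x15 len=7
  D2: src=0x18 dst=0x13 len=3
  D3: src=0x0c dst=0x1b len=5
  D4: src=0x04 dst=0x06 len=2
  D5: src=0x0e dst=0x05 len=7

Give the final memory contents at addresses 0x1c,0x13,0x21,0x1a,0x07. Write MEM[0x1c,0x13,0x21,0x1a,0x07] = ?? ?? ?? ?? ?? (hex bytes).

  after D0: wrote 2B at 0x08 = 8bc6
  after D1: wrote 7B at 0x15 = fafb138bc61596
  after D2: wrote 3B at 0x13 = 8bc615
  after D3: wrote 5B at 0x1b = 945b6e5858
  after D4: wrote 2B at 0x06 = 9cfa
  after D5: wrote 7B at 0x05 = 6e585893f68bc6
query mem[0x1c]=0x5b, mem[0x13]=0x8b, mem[0x21]=0x72, mem[0x1a]=0x15, mem[0x07]=0x58

MEM[0x1c,0x13,0x21,0x1a,0x07] = 5b 8b 72 15 58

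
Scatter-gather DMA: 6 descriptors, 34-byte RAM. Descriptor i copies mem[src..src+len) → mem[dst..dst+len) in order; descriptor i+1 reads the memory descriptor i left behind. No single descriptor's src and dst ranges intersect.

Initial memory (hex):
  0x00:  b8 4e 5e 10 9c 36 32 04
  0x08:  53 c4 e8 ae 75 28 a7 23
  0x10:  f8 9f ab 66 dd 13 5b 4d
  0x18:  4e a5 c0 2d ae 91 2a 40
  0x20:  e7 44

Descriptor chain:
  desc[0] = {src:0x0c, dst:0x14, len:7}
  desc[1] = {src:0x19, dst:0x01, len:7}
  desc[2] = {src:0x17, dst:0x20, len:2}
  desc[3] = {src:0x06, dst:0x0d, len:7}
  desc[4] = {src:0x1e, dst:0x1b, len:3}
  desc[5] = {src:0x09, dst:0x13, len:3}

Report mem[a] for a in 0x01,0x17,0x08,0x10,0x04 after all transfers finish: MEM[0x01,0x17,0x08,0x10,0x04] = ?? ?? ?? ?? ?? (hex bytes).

MEM[0x01,0x17,0x08,0x10,0x04] = 9f 23 53 c4 ae

  after D0: wrote 7B at 0x14 = 7528a723f89fab
  after D1: wrote 7B at 0x01 = 9fab2dae912a40
  after D2: wrote 2B at 0x20 = 23f8
  after D3: wrote 7B at 0x0d = 2a4053c4e8ae75
  after D4: wrote 3B at 0x1b = 2a4023
  after D5: wrote 3B at 0x13 = c4e8ae
query mem[0x01]=0x9f, mem[0x17]=0x23, mem[0x08]=0x53, mem[0x10]=0xc4, mem[0x04]=0xae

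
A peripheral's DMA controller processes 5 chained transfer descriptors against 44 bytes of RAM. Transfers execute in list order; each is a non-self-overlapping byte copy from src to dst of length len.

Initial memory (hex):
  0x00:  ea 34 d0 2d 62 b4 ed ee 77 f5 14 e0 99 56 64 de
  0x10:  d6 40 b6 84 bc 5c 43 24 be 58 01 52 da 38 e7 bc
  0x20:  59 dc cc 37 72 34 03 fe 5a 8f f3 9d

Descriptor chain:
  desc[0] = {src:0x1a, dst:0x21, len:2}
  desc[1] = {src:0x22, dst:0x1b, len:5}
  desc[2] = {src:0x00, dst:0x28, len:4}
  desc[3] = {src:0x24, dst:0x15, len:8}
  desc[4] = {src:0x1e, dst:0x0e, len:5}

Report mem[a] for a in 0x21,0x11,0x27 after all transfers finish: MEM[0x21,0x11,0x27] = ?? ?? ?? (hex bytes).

MEM[0x21,0x11,0x27] = 01 01 fe

  after D0: wrote 2B at 0x21 = 0152
  after D1: wrote 5B at 0x1b = 5237723403
  after D2: wrote 4B at 0x28 = ea34d02d
  after D3: wrote 8B at 0x15 = 723403feea34d02d
  after D4: wrote 5B at 0x0e = 3403590152
query mem[0x21]=0x01, mem[0x11]=0x01, mem[0x27]=0xfe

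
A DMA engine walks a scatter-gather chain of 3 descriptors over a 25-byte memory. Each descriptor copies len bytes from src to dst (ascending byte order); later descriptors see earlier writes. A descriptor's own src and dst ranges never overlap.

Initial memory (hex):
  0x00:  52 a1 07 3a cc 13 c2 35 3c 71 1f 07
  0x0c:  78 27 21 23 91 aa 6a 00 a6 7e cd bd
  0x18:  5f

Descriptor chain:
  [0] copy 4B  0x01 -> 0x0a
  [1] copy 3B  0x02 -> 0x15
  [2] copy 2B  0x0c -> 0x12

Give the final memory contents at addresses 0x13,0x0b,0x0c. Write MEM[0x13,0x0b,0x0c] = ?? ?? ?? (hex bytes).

#0 dst[0x0a+4] := {0xa1,0x07,0x3a,0xcc}
#1 dst[0x15+3] := {0x07,0x3a,0xcc}
#2 dst[0x12+2] := {0x3a,0xcc}
query mem[0x13]=0xcc, mem[0x0b]=0x07, mem[0x0c]=0x3a

MEM[0x13,0x0b,0x0c] = cc 07 3a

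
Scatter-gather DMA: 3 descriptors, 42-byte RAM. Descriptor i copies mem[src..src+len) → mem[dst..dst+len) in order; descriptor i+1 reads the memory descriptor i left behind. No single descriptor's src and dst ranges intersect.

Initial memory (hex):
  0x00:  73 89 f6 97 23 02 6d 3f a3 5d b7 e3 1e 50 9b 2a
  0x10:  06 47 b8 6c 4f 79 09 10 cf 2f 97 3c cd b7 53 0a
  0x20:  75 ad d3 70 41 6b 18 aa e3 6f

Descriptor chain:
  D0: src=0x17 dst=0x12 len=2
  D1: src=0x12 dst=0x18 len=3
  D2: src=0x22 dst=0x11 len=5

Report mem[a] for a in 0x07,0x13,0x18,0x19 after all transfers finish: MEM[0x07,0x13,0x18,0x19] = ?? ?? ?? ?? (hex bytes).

#0 dst[0x12+2] := {0x10,0xcf}
#1 dst[0x18+3] := {0x10,0xcf,0x4f}
#2 dst[0x11+5] := {0xd3,0x70,0x41,0x6b,0x18}
query mem[0x07]=0x3f, mem[0x13]=0x41, mem[0x18]=0x10, mem[0x19]=0xcf

MEM[0x07,0x13,0x18,0x19] = 3f 41 10 cf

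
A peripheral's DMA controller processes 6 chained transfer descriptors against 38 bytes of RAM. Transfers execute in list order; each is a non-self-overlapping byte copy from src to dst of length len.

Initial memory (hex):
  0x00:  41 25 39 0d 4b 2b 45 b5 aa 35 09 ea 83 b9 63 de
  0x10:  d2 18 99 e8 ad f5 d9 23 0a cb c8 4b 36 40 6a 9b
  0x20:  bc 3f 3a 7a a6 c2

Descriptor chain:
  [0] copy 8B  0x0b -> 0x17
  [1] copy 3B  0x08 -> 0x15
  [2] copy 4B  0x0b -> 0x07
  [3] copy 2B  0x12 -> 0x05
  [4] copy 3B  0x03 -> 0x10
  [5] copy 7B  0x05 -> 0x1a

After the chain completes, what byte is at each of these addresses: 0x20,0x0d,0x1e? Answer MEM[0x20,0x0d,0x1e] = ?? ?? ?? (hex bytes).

MEM[0x20,0x0d,0x1e] = ea b9 b9

  after D0: wrote 8B at 0x17 = ea83b963ded21899
  after D1: wrote 3B at 0x15 = aa3509
  after D2: wrote 4B at 0x07 = ea83b963
  after D3: wrote 2B at 0x05 = 99e8
  after D4: wrote 3B at 0x10 = 0d4b99
  after D5: wrote 7B at 0x1a = 99e8ea83b963ea
query mem[0x20]=0xea, mem[0x0d]=0xb9, mem[0x1e]=0xb9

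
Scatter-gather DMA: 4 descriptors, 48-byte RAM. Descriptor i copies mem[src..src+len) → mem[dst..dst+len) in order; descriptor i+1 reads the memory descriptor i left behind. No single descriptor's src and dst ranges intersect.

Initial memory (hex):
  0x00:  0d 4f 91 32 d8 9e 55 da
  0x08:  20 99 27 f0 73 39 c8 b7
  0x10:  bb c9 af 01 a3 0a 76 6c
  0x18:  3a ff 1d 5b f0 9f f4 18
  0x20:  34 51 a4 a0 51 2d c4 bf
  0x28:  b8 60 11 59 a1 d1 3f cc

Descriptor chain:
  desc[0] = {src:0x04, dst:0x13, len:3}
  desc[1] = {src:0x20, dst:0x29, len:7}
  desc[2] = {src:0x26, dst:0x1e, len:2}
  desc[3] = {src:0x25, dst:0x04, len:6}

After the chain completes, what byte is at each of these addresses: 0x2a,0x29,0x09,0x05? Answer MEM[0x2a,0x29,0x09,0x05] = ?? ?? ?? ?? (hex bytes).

MEM[0x2a,0x29,0x09,0x05] = 51 34 51 c4

D0: mem[0x13..0x15] <- [d8 9e 55]
D1: mem[0x29..0x2f] <- [34 51 a4 a0 51 2d c4]
D2: mem[0x1e..0x1f] <- [c4 bf]
D3: mem[0x04..0x09] <- [2d c4 bf b8 34 51]
query mem[0x2a]=0x51, mem[0x29]=0x34, mem[0x09]=0x51, mem[0x05]=0xc4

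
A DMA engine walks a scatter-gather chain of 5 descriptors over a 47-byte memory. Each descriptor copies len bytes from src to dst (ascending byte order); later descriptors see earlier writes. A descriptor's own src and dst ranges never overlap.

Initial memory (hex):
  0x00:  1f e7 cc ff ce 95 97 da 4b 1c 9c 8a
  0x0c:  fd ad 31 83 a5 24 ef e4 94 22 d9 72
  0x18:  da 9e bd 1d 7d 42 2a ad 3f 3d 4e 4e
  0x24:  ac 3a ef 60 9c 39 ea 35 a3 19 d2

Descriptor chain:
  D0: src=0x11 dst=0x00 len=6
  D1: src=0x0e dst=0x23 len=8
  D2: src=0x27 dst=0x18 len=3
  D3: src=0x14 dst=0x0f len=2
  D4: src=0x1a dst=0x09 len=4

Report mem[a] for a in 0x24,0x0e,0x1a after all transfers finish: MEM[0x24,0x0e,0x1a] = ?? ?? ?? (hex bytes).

D0: mem[0x00..0x05] <- [24 ef e4 94 22 d9]
D1: mem[0x23..0x2a] <- [31 83 a5 24 ef e4 94 22]
D2: mem[0x18..0x1a] <- [ef e4 94]
D3: mem[0x0f..0x10] <- [94 22]
D4: mem[0x09..0x0c] <- [94 1d 7d 42]
query mem[0x24]=0x83, mem[0x0e]=0x31, mem[0x1a]=0x94

MEM[0x24,0x0e,0x1a] = 83 31 94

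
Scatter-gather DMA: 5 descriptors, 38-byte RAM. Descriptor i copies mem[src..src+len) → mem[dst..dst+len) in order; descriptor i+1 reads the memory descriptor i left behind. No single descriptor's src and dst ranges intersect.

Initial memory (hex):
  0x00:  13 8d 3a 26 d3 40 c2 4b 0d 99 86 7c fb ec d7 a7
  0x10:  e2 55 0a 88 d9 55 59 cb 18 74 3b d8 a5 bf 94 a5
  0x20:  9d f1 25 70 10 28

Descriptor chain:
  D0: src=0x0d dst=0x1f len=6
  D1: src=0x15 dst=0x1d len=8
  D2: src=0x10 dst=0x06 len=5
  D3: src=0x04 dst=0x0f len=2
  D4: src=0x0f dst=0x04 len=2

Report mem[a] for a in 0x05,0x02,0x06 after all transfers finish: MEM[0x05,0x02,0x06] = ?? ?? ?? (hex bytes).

MEM[0x05,0x02,0x06] = 40 3a e2

[0] 0x0d->0x1f len=6 : ec d7 a7 e2 55 0a
[1] 0x15->0x1d len=8 : 55 59 cb 18 74 3b d8 a5
[2] 0x10->0x06 len=5 : e2 55 0a 88 d9
[3] 0x04->0x0f len=2 : d3 40
[4] 0x0f->0x04 len=2 : d3 40
query mem[0x05]=0x40, mem[0x02]=0x3a, mem[0x06]=0xe2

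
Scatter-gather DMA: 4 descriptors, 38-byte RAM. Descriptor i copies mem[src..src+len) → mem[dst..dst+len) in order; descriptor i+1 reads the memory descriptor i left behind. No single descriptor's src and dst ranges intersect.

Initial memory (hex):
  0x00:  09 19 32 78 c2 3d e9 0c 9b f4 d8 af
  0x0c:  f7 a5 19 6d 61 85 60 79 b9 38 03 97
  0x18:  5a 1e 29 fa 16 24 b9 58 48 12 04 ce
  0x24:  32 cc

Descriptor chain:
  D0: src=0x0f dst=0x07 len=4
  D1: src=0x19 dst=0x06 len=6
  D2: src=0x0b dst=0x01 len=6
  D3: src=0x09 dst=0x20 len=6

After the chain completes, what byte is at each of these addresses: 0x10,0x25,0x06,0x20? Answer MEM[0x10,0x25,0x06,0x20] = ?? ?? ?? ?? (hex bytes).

MEM[0x10,0x25,0x06,0x20] = 61 19 61 16

D0: mem[0x07..0x0a] <- [6d 61 85 60]
D1: mem[0x06..0x0b] <- [1e 29 fa 16 24 b9]
D2: mem[0x01..0x06] <- [b9 f7 a5 19 6d 61]
D3: mem[0x20..0x25] <- [16 24 b9 f7 a5 19]
query mem[0x10]=0x61, mem[0x25]=0x19, mem[0x06]=0x61, mem[0x20]=0x16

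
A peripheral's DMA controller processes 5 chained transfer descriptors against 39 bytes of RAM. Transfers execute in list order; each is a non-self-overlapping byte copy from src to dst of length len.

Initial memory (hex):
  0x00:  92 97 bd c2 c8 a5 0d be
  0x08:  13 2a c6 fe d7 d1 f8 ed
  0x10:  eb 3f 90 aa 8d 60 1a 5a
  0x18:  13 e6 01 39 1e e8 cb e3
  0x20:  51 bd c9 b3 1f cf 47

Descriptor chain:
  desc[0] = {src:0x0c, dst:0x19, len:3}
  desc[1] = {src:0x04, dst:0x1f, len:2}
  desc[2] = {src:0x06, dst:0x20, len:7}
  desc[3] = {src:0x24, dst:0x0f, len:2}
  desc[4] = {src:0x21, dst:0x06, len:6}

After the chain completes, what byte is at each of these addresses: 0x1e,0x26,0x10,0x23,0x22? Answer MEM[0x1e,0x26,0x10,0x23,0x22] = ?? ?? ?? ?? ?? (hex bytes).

MEM[0x1e,0x26,0x10,0x23,0x22] = cb d7 fe 2a 13

  after D0: wrote 3B at 0x19 = d7d1f8
  after D1: wrote 2B at 0x1f = c8a5
  after D2: wrote 7B at 0x20 = 0dbe132ac6fed7
  after D3: wrote 2B at 0x0f = c6fe
  after D4: wrote 6B at 0x06 = be132ac6fed7
query mem[0x1e]=0xcb, mem[0x26]=0xd7, mem[0x10]=0xfe, mem[0x23]=0x2a, mem[0x22]=0x13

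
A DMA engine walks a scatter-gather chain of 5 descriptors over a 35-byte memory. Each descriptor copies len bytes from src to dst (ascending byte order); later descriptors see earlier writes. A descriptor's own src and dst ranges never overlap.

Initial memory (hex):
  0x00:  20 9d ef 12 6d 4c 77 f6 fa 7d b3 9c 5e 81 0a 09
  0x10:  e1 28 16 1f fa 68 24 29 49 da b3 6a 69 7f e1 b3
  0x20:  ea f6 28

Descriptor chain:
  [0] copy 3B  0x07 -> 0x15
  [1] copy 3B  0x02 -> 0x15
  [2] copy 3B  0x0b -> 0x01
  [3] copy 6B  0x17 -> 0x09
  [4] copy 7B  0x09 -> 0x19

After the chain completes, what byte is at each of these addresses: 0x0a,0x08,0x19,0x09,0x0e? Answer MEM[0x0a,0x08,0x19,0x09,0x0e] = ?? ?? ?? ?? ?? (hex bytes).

MEM[0x0a,0x08,0x19,0x09,0x0e] = 49 fa 6d 6d 69

D0: mem[0x15..0x17] <- [f6 fa 7d]
D1: mem[0x15..0x17] <- [ef 12 6d]
D2: mem[0x01..0x03] <- [9c 5e 81]
D3: mem[0x09..0x0e] <- [6d 49 da b3 6a 69]
D4: mem[0x19..0x1f] <- [6d 49 da b3 6a 69 09]
query mem[0x0a]=0x49, mem[0x08]=0xfa, mem[0x19]=0x6d, mem[0x09]=0x6d, mem[0x0e]=0x69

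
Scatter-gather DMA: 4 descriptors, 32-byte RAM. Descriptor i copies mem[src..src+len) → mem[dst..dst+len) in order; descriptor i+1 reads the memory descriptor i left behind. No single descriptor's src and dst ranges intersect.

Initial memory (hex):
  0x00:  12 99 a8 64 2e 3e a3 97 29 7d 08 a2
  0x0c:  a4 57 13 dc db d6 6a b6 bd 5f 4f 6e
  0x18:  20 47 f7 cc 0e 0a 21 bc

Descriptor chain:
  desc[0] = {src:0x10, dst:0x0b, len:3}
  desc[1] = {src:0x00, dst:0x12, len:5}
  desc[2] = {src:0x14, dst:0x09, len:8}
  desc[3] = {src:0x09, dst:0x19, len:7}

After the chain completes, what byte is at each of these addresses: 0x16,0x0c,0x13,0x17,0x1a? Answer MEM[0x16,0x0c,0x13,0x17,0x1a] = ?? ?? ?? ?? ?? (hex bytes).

#0 dst[0x0b+3] := {0xdb,0xd6,0x6a}
#1 dst[0x12+5] := {0x12,0x99,0xa8,0x64,0x2e}
#2 dst[0x09+8] := {0xa8,0x64,0x2e,0x6e,0x20,0x47,0xf7,0xcc}
#3 dst[0x19+7] := {0xa8,0x64,0x2e,0x6e,0x20,0x47,0xf7}
query mem[0x16]=0x2e, mem[0x0c]=0x6e, mem[0x13]=0x99, mem[0x17]=0x6e, mem[0x1a]=0x64

MEM[0x16,0x0c,0x13,0x17,0x1a] = 2e 6e 99 6e 64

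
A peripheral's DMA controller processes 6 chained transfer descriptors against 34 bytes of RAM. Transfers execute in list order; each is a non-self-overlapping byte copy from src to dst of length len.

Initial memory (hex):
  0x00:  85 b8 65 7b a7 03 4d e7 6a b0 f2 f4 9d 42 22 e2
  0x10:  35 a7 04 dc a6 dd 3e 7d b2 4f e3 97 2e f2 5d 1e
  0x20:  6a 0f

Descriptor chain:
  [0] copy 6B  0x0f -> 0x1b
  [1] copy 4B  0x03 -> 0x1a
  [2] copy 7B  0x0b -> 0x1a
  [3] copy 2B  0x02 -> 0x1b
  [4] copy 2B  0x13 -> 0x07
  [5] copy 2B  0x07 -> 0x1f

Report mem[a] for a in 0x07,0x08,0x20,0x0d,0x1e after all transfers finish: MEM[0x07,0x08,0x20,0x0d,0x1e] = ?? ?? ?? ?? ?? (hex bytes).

MEM[0x07,0x08,0x20,0x0d,0x1e] = dc a6 a6 42 e2

  after D0: wrote 6B at 0x1b = e235a704dca6
  after D1: wrote 4B at 0x1a = 7ba7034d
  after D2: wrote 7B at 0x1a = f49d4222e235a7
  after D3: wrote 2B at 0x1b = 657b
  after D4: wrote 2B at 0x07 = dca6
  after D5: wrote 2B at 0x1f = dca6
query mem[0x07]=0xdc, mem[0x08]=0xa6, mem[0x20]=0xa6, mem[0x0d]=0x42, mem[0x1e]=0xe2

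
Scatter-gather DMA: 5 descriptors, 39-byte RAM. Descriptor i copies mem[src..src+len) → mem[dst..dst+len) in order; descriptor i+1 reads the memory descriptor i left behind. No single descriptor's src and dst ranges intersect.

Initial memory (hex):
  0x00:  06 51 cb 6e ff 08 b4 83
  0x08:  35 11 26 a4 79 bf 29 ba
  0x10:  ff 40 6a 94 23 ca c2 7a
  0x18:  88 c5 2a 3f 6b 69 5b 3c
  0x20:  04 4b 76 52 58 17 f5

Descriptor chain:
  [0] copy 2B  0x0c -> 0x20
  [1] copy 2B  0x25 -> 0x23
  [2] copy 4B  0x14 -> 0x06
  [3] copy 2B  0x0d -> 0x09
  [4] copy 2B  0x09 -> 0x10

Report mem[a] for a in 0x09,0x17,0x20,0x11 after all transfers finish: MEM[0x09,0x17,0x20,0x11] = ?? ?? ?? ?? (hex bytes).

  after D0: wrote 2B at 0x20 = 79bf
  after D1: wrote 2B at 0x23 = 17f5
  after D2: wrote 4B at 0x06 = 23cac27a
  after D3: wrote 2B at 0x09 = bf29
  after D4: wrote 2B at 0x10 = bf29
query mem[0x09]=0xbf, mem[0x17]=0x7a, mem[0x20]=0x79, mem[0x11]=0x29

MEM[0x09,0x17,0x20,0x11] = bf 7a 79 29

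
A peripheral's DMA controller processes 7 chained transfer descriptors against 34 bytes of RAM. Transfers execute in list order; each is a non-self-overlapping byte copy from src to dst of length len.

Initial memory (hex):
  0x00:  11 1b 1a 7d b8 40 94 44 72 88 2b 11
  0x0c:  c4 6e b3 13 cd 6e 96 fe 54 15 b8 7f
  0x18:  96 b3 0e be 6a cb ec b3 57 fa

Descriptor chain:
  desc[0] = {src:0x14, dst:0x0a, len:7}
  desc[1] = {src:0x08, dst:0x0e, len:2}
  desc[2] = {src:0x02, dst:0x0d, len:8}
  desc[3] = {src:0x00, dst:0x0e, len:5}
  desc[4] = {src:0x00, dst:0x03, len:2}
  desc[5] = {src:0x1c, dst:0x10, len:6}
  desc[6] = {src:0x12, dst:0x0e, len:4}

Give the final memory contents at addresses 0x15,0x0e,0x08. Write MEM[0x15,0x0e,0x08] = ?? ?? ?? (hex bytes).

MEM[0x15,0x0e,0x08] = fa ec 72

D0: mem[0x0a..0x10] <- [54 15 b8 7f 96 b3 0e]
D1: mem[0x0e..0x0f] <- [72 88]
D2: mem[0x0d..0x14] <- [1a 7d b8 40 94 44 72 88]
D3: mem[0x0e..0x12] <- [11 1b 1a 7d b8]
D4: mem[0x03..0x04] <- [11 1b]
D5: mem[0x10..0x15] <- [6a cb ec b3 57 fa]
D6: mem[0x0e..0x11] <- [ec b3 57 fa]
query mem[0x15]=0xfa, mem[0x0e]=0xec, mem[0x08]=0x72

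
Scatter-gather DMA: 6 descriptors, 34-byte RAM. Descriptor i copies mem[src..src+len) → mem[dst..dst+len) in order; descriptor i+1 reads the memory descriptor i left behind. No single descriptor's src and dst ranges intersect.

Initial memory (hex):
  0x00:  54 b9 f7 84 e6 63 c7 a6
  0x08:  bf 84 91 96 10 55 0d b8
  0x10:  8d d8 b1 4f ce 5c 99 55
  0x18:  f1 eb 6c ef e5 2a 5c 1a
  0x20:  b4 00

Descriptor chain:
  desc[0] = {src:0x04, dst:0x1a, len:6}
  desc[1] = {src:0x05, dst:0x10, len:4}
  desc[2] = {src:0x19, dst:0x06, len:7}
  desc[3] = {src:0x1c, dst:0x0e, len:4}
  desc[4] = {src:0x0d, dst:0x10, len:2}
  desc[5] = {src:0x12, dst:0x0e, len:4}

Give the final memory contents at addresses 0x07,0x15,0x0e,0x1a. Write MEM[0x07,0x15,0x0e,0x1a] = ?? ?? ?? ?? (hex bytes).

[0] 0x04->0x1a len=6 : e6 63 c7 a6 bf 84
[1] 0x05->0x10 len=4 : 63 c7 a6 bf
[2] 0x19->0x06 len=7 : eb e6 63 c7 a6 bf 84
[3] 0x1c->0x0e len=4 : c7 a6 bf 84
[4] 0x0d->0x10 len=2 : 55 c7
[5] 0x12->0x0e len=4 : a6 bf ce 5c
query mem[0x07]=0xe6, mem[0x15]=0x5c, mem[0x0e]=0xa6, mem[0x1a]=0xe6

MEM[0x07,0x15,0x0e,0x1a] = e6 5c a6 e6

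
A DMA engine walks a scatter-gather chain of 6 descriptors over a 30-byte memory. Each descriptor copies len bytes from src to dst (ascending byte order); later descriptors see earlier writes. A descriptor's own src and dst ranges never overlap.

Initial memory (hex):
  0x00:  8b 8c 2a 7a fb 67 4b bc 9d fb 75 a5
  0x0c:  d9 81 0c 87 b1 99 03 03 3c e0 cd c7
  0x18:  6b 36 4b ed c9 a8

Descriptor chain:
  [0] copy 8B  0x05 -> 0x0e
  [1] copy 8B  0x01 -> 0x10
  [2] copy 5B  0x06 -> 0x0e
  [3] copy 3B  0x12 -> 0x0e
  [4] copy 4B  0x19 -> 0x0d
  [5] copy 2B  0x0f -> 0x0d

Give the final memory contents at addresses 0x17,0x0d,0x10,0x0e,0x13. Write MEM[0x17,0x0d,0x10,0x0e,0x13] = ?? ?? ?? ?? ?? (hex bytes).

MEM[0x17,0x0d,0x10,0x0e,0x13] = 9d ed c9 c9 fb

  after D0: wrote 8B at 0x0e = 674bbc9dfb75a5d9
  after D1: wrote 8B at 0x10 = 8c2a7afb674bbc9d
  after D2: wrote 5B at 0x0e = 4bbc9dfb75
  after D3: wrote 3B at 0x0e = 75fb67
  after D4: wrote 4B at 0x0d = 364bedc9
  after D5: wrote 2B at 0x0d = edc9
query mem[0x17]=0x9d, mem[0x0d]=0xed, mem[0x10]=0xc9, mem[0x0e]=0xc9, mem[0x13]=0xfb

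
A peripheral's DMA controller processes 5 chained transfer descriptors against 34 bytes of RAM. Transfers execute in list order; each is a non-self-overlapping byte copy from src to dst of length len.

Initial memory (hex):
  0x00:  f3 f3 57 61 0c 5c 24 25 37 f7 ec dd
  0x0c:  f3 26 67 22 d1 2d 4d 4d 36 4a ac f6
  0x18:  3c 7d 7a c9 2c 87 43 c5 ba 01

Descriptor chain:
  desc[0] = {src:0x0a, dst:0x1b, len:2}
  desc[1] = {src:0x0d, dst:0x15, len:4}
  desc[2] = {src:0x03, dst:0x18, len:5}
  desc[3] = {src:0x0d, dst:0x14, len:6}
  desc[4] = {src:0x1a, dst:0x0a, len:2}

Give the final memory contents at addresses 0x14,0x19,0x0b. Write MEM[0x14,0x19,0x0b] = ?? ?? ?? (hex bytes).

  after D0: wrote 2B at 0x1b = ecdd
  after D1: wrote 4B at 0x15 = 266722d1
  after D2: wrote 5B at 0x18 = 610c5c2425
  after D3: wrote 6B at 0x14 = 266722d12d4d
  after D4: wrote 2B at 0x0a = 5c24
query mem[0x14]=0x26, mem[0x19]=0x4d, mem[0x0b]=0x24

MEM[0x14,0x19,0x0b] = 26 4d 24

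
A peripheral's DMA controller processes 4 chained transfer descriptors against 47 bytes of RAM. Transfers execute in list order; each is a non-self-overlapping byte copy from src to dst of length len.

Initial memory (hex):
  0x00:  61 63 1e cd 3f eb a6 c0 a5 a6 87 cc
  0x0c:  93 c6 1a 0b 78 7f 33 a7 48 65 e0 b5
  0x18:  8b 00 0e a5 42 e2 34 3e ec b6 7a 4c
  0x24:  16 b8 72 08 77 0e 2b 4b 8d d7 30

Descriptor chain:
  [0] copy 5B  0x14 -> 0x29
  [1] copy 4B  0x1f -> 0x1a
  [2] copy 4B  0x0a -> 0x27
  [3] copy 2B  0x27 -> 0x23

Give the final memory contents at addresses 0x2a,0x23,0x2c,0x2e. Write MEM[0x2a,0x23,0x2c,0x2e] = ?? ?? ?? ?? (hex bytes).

[0] 0x14->0x29 len=5 : 48 65 e0 b5 8b
[1] 0x1f->0x1a len=4 : 3e ec b6 7a
[2] 0x0a->0x27 len=4 : 87 cc 93 c6
[3] 0x27->0x23 len=2 : 87 cc
query mem[0x2a]=0xc6, mem[0x23]=0x87, mem[0x2c]=0xb5, mem[0x2e]=0x30

MEM[0x2a,0x23,0x2c,0x2e] = c6 87 b5 30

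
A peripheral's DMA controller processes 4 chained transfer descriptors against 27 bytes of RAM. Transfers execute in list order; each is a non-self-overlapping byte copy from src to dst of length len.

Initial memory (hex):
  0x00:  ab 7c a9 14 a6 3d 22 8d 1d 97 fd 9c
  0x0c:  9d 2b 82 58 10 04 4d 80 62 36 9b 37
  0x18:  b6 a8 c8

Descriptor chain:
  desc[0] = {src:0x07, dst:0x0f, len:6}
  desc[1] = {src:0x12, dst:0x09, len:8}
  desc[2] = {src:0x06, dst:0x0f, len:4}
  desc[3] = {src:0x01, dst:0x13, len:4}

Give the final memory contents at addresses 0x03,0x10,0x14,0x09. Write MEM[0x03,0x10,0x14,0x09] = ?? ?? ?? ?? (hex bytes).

  after D0: wrote 6B at 0x0f = 8d1d97fd9c9d
  after D1: wrote 8B at 0x09 = fd9c9d369b37b6a8
  after D2: wrote 4B at 0x0f = 228d1dfd
  after D3: wrote 4B at 0x13 = 7ca914a6
query mem[0x03]=0x14, mem[0x10]=0x8d, mem[0x14]=0xa9, mem[0x09]=0xfd

MEM[0x03,0x10,0x14,0x09] = 14 8d a9 fd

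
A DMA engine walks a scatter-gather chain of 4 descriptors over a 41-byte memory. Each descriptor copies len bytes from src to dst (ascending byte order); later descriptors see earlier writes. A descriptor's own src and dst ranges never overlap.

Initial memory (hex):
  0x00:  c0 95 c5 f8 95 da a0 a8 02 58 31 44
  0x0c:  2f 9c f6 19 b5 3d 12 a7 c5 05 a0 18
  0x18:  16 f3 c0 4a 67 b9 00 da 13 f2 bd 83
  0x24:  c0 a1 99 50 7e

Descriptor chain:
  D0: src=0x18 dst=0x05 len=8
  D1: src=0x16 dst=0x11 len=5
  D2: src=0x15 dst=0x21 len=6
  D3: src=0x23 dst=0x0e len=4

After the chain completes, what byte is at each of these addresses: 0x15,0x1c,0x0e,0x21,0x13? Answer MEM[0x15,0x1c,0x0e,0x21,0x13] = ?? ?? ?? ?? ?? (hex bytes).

  after D0: wrote 8B at 0x05 = 16f3c04a67b900da
  after D1: wrote 5B at 0x11 = a01816f3c0
  after D2: wrote 6B at 0x21 = c0a01816f3c0
  after D3: wrote 4B at 0x0e = 1816f3c0
query mem[0x15]=0xc0, mem[0x1c]=0x67, mem[0x0e]=0x18, mem[0x21]=0xc0, mem[0x13]=0x16

MEM[0x15,0x1c,0x0e,0x21,0x13] = c0 67 18 c0 16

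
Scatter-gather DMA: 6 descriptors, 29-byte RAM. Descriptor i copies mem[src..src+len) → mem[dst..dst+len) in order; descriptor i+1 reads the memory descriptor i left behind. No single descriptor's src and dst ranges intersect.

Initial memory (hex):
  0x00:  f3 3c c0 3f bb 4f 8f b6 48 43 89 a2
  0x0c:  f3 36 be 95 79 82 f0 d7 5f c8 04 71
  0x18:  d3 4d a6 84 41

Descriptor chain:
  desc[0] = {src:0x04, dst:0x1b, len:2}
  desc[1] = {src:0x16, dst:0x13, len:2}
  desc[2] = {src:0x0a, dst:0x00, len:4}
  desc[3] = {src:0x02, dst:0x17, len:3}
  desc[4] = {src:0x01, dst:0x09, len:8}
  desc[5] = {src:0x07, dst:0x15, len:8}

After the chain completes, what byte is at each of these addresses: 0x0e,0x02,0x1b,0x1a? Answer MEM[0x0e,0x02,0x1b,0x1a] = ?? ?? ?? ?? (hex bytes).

[0] 0x04->0x1b len=2 : bb 4f
[1] 0x16->0x13 len=2 : 04 71
[2] 0x0a->0x00 len=4 : 89 a2 f3 36
[3] 0x02->0x17 len=3 : f3 36 bb
[4] 0x01->0x09 len=8 : a2 f3 36 bb 4f 8f b6 48
[5] 0x07->0x15 len=8 : b6 48 a2 f3 36 bb 4f 8f
query mem[0x0e]=0x8f, mem[0x02]=0xf3, mem[0x1b]=0x4f, mem[0x1a]=0xbb

MEM[0x0e,0x02,0x1b,0x1a] = 8f f3 4f bb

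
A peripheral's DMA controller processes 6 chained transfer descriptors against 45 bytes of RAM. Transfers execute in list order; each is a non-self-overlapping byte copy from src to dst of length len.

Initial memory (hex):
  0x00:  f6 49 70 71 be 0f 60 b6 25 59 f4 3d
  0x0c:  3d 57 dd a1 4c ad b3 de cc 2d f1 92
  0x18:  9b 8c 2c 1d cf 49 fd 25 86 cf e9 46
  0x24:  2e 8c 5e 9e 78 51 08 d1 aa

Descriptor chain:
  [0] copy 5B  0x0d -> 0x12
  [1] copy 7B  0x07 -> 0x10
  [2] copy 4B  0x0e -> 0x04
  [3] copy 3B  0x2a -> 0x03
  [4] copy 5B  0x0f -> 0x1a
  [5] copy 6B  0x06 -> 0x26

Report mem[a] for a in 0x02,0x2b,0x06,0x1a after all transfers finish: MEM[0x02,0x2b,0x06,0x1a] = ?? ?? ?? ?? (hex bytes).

MEM[0x02,0x2b,0x06,0x1a] = 70 3d b6 a1

[0] 0x0d->0x12 len=5 : 57 dd a1 4c ad
[1] 0x07->0x10 len=7 : b6 25 59 f4 3d 3d 57
[2] 0x0e->0x04 len=4 : dd a1 b6 25
[3] 0x2a->0x03 len=3 : 08 d1 aa
[4] 0x0f->0x1a len=5 : a1 b6 25 59 f4
[5] 0x06->0x26 len=6 : b6 25 25 59 f4 3d
query mem[0x02]=0x70, mem[0x2b]=0x3d, mem[0x06]=0xb6, mem[0x1a]=0xa1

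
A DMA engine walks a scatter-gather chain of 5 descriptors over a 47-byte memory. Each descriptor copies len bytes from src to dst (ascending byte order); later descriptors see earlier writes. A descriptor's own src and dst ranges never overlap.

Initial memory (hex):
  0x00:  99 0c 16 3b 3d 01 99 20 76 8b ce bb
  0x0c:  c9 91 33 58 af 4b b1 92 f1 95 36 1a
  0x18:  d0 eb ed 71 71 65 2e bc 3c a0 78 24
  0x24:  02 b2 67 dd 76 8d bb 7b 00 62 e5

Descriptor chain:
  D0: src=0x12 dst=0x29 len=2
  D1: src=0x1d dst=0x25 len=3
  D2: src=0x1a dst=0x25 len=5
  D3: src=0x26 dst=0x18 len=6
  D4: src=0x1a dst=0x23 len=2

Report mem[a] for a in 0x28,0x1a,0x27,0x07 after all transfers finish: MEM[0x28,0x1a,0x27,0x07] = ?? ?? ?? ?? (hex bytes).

MEM[0x28,0x1a,0x27,0x07] = 65 65 71 20

  after D0: wrote 2B at 0x29 = b192
  after D1: wrote 3B at 0x25 = 652ebc
  after D2: wrote 5B at 0x25 = ed7171652e
  after D3: wrote 6B at 0x18 = 7171652e927b
  after D4: wrote 2B at 0x23 = 652e
query mem[0x28]=0x65, mem[0x1a]=0x65, mem[0x27]=0x71, mem[0x07]=0x20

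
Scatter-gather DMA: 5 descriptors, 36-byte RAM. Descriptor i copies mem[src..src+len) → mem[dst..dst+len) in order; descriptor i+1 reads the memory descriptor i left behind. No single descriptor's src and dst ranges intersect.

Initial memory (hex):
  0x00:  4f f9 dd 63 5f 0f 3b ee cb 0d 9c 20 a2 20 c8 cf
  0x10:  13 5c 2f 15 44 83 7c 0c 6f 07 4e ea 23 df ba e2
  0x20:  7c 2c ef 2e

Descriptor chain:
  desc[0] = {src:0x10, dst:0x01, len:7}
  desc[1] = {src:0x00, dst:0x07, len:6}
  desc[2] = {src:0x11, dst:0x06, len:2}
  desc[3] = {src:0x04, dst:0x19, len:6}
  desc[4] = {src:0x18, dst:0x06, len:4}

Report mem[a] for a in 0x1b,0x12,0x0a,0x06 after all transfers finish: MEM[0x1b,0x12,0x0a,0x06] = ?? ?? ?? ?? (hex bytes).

MEM[0x1b,0x12,0x0a,0x06] = 5c 2f 2f 6f

  after D0: wrote 7B at 0x01 = 135c2f1544837c
  after D1: wrote 6B at 0x07 = 4f135c2f1544
  after D2: wrote 2B at 0x06 = 5c2f
  after D3: wrote 6B at 0x19 = 15445c2f135c
  after D4: wrote 4B at 0x06 = 6f15445c
query mem[0x1b]=0x5c, mem[0x12]=0x2f, mem[0x0a]=0x2f, mem[0x06]=0x6f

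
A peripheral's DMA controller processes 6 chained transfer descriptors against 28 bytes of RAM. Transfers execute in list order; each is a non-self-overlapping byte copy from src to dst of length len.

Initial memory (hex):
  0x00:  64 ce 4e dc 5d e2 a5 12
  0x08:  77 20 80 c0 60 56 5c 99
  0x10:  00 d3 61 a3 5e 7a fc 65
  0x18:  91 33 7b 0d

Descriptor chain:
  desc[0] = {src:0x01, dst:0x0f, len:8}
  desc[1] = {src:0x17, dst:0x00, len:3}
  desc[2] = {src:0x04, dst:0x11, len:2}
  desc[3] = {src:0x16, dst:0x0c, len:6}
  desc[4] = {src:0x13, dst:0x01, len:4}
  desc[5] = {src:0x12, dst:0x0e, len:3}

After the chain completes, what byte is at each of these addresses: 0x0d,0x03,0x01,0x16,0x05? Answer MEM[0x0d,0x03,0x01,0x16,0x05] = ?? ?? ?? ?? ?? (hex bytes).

D0: mem[0x0f..0x16] <- [ce 4e dc 5d e2 a5 12 77]
D1: mem[0x00..0x02] <- [65 91 33]
D2: mem[0x11..0x12] <- [5d e2]
D3: mem[0x0c..0x11] <- [77 65 91 33 7b 0d]
D4: mem[0x01..0x04] <- [e2 a5 12 77]
D5: mem[0x0e..0x10] <- [e2 e2 a5]
query mem[0x0d]=0x65, mem[0x03]=0x12, mem[0x01]=0xe2, mem[0x16]=0x77, mem[0x05]=0xe2

MEM[0x0d,0x03,0x01,0x16,0x05] = 65 12 e2 77 e2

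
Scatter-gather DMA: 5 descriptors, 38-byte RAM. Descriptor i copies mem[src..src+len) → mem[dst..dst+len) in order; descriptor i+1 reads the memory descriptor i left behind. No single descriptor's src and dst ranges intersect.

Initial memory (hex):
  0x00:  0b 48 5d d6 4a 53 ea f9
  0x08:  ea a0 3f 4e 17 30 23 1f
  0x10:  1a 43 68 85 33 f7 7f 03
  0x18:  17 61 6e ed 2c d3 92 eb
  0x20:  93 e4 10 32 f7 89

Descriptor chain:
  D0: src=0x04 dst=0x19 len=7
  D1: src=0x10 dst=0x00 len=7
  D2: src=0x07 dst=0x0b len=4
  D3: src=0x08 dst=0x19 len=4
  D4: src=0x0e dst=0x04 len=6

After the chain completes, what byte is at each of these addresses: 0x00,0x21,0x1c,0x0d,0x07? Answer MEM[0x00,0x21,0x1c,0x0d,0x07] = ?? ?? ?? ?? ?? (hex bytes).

MEM[0x00,0x21,0x1c,0x0d,0x07] = 1a e4 f9 a0 43

  after D0: wrote 7B at 0x19 = 4a53eaf9eaa03f
  after D1: wrote 7B at 0x00 = 1a43688533f77f
  after D2: wrote 4B at 0x0b = f9eaa03f
  after D3: wrote 4B at 0x19 = eaa03ff9
  after D4: wrote 6B at 0x04 = 3f1f1a436885
query mem[0x00]=0x1a, mem[0x21]=0xe4, mem[0x1c]=0xf9, mem[0x0d]=0xa0, mem[0x07]=0x43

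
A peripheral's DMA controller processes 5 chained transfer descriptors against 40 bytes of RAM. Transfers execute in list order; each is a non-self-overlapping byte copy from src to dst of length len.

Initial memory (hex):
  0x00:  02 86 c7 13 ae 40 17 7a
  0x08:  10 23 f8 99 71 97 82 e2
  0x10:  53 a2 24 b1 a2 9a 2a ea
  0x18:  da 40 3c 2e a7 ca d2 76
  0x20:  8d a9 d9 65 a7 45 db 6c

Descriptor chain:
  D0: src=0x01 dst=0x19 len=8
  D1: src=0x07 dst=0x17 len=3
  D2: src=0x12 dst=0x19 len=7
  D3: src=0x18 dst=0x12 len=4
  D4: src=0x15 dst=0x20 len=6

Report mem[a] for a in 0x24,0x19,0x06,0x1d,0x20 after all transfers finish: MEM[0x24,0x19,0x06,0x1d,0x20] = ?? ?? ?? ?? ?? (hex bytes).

MEM[0x24,0x19,0x06,0x1d,0x20] = 24 24 17 2a a2

D0: mem[0x19..0x20] <- [86 c7 13 ae 40 17 7a 10]
D1: mem[0x17..0x19] <- [7a 10 23]
D2: mem[0x19..0x1f] <- [24 b1 a2 9a 2a 7a 10]
D3: mem[0x12..0x15] <- [10 24 b1 a2]
D4: mem[0x20..0x25] <- [a2 2a 7a 10 24 b1]
query mem[0x24]=0x24, mem[0x19]=0x24, mem[0x06]=0x17, mem[0x1d]=0x2a, mem[0x20]=0xa2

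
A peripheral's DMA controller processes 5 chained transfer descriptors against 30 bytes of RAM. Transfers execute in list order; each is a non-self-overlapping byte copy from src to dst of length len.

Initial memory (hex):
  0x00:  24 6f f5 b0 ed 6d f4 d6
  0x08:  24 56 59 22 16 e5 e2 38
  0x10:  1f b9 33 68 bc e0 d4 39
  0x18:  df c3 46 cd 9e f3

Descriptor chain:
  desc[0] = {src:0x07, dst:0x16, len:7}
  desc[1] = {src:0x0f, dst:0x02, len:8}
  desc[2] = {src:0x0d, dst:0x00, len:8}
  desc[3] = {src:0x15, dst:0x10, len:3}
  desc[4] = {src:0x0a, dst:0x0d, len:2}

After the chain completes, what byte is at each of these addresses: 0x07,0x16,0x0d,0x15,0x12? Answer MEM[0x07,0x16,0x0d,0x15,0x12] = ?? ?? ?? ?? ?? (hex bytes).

MEM[0x07,0x16,0x0d,0x15,0x12] = bc d6 59 e0 24

D0: mem[0x16..0x1c] <- [d6 24 56 59 22 16 e5]
D1: mem[0x02..0x09] <- [38 1f b9 33 68 bc e0 d6]
D2: mem[0x00..0x07] <- [e5 e2 38 1f b9 33 68 bc]
D3: mem[0x10..0x12] <- [e0 d6 24]
D4: mem[0x0d..0x0e] <- [59 22]
query mem[0x07]=0xbc, mem[0x16]=0xd6, mem[0x0d]=0x59, mem[0x15]=0xe0, mem[0x12]=0x24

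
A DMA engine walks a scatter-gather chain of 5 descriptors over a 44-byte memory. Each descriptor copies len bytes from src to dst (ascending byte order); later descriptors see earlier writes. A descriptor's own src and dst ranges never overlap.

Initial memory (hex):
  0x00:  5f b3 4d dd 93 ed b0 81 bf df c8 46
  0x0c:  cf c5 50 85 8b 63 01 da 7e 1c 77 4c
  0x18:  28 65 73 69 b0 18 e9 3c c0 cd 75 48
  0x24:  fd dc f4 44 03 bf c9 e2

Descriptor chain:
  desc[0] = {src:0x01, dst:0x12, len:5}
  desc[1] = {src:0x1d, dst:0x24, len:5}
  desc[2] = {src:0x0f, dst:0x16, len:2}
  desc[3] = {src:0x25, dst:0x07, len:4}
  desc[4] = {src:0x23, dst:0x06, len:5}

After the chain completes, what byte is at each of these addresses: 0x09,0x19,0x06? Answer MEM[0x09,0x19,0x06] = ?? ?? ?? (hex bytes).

#0 dst[0x12+5] := {0xb3,0x4d,0xdd,0x93,0xed}
#1 dst[0x24+5] := {0x18,0xe9,0x3c,0xc0,0xcd}
#2 dst[0x16+2] := {0x85,0x8b}
#3 dst[0x07+4] := {0xe9,0x3c,0xc0,0xcd}
#4 dst[0x06+5] := {0x48,0x18,0xe9,0x3c,0xc0}
query mem[0x09]=0x3c, mem[0x19]=0x65, mem[0x06]=0x48

MEM[0x09,0x19,0x06] = 3c 65 48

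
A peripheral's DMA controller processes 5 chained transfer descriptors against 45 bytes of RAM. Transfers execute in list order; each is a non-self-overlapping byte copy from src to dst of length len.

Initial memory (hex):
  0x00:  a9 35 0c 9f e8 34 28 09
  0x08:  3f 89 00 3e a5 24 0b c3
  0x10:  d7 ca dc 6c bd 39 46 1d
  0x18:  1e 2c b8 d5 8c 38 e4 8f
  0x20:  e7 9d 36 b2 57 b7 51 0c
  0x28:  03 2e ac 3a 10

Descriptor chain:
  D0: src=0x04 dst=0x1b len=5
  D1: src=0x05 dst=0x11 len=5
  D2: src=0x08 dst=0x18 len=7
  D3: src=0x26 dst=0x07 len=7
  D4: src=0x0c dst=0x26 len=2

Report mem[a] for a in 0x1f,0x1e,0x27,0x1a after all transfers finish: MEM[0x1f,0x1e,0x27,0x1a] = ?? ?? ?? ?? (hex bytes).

MEM[0x1f,0x1e,0x27,0x1a] = 3f 0b 10 00

  after D0: wrote 5B at 0x1b = e83428093f
  after D1: wrote 5B at 0x11 = 3428093f89
  after D2: wrote 7B at 0x18 = 3f89003ea5240b
  after D3: wrote 7B at 0x07 = 510c032eac3a10
  after D4: wrote 2B at 0x26 = 3a10
query mem[0x1f]=0x3f, mem[0x1e]=0x0b, mem[0x27]=0x10, mem[0x1a]=0x00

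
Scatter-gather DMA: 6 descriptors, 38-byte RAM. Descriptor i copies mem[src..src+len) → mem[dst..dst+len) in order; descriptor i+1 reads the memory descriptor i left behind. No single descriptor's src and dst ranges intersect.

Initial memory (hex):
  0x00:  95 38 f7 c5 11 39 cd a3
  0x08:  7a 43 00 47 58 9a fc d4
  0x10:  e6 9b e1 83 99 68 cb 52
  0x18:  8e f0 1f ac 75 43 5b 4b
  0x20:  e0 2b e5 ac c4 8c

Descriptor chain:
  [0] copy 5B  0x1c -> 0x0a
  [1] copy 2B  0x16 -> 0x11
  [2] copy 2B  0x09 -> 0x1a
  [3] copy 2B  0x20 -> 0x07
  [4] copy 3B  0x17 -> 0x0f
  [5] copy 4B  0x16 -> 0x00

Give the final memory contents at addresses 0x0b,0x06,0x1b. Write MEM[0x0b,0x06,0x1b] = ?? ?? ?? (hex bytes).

MEM[0x0b,0x06,0x1b] = 43 cd 75

D0: mem[0x0a..0x0e] <- [75 43 5b 4b e0]
D1: mem[0x11..0x12] <- [cb 52]
D2: mem[0x1a..0x1b] <- [43 75]
D3: mem[0x07..0x08] <- [e0 2b]
D4: mem[0x0f..0x11] <- [52 8e f0]
D5: mem[0x00..0x03] <- [cb 52 8e f0]
query mem[0x0b]=0x43, mem[0x06]=0xcd, mem[0x1b]=0x75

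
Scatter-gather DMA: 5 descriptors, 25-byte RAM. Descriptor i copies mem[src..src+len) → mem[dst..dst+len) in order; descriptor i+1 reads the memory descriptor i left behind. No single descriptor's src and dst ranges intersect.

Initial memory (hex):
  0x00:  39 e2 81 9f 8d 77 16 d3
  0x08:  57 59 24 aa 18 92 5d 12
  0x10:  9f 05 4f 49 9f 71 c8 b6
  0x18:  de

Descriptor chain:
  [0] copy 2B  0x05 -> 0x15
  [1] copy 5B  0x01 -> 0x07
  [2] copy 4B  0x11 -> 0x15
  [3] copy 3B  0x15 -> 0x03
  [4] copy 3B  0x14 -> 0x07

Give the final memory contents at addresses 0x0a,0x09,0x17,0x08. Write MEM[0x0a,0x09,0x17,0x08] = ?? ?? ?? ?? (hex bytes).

MEM[0x0a,0x09,0x17,0x08] = 8d 4f 49 05

#0 dst[0x15+2] := {0x77,0x16}
#1 dst[0x07+5] := {0xe2,0x81,0x9f,0x8d,0x77}
#2 dst[0x15+4] := {0x05,0x4f,0x49,0x9f}
#3 dst[0x03+3] := {0x05,0x4f,0x49}
#4 dst[0x07+3] := {0x9f,0x05,0x4f}
query mem[0x0a]=0x8d, mem[0x09]=0x4f, mem[0x17]=0x49, mem[0x08]=0x05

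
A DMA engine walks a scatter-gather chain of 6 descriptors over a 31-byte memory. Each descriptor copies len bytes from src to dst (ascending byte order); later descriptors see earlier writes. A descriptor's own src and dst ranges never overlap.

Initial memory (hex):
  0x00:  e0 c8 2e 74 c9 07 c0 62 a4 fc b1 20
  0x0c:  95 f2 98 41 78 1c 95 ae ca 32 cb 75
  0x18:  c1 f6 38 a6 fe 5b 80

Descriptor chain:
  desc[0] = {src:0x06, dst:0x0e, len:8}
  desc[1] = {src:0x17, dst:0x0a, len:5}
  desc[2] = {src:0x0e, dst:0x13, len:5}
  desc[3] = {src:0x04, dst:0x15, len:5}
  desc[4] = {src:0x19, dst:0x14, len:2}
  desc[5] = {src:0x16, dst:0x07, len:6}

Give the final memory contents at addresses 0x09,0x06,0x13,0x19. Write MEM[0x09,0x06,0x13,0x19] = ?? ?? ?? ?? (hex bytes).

  after D0: wrote 8B at 0x0e = c062a4fcb12095f2
  after D1: wrote 5B at 0x0a = 75c1f638a6
  after D2: wrote 5B at 0x13 = a662a4fcb1
  after D3: wrote 5B at 0x15 = c907c062a4
  after D4: wrote 2B at 0x14 = a438
  after D5: wrote 6B at 0x07 = 07c062a438a6
query mem[0x09]=0x62, mem[0x06]=0xc0, mem[0x13]=0xa6, mem[0x19]=0xa4

MEM[0x09,0x06,0x13,0x19] = 62 c0 a6 a4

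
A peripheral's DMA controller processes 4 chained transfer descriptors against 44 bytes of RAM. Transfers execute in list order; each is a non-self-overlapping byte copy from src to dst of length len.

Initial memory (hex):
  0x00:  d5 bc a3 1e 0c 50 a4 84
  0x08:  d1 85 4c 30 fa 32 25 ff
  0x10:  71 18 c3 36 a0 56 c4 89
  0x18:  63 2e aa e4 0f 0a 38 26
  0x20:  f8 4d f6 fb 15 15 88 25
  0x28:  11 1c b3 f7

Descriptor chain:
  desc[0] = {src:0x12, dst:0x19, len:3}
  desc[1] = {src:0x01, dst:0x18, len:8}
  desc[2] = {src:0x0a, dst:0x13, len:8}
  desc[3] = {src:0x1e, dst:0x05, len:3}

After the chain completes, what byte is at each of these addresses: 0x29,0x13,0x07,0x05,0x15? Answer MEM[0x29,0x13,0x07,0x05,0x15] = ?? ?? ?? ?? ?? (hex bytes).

MEM[0x29,0x13,0x07,0x05,0x15] = 1c 4c f8 84 fa

#0 dst[0x19+3] := {0xc3,0x36,0xa0}
#1 dst[0x18+8] := {0xbc,0xa3,0x1e,0x0c,0x50,0xa4,0x84,0xd1}
#2 dst[0x13+8] := {0x4c,0x30,0xfa,0x32,0x25,0xff,0x71,0x18}
#3 dst[0x05+3] := {0x84,0xd1,0xf8}
query mem[0x29]=0x1c, mem[0x13]=0x4c, mem[0x07]=0xf8, mem[0x05]=0x84, mem[0x15]=0xfa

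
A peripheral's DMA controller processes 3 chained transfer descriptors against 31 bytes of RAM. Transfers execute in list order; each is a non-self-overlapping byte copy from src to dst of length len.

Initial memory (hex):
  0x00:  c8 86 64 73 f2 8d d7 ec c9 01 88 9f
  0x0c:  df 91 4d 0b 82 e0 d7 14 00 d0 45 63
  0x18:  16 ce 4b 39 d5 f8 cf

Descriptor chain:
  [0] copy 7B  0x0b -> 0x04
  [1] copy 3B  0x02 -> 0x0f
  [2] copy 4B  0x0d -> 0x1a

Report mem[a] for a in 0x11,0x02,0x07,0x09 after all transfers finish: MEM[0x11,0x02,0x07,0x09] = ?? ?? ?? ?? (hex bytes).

MEM[0x11,0x02,0x07,0x09] = 9f 64 4d 82

  after D0: wrote 7B at 0x04 = 9fdf914d0b82e0
  after D1: wrote 3B at 0x0f = 64739f
  after D2: wrote 4B at 0x1a = 914d6473
query mem[0x11]=0x9f, mem[0x02]=0x64, mem[0x07]=0x4d, mem[0x09]=0x82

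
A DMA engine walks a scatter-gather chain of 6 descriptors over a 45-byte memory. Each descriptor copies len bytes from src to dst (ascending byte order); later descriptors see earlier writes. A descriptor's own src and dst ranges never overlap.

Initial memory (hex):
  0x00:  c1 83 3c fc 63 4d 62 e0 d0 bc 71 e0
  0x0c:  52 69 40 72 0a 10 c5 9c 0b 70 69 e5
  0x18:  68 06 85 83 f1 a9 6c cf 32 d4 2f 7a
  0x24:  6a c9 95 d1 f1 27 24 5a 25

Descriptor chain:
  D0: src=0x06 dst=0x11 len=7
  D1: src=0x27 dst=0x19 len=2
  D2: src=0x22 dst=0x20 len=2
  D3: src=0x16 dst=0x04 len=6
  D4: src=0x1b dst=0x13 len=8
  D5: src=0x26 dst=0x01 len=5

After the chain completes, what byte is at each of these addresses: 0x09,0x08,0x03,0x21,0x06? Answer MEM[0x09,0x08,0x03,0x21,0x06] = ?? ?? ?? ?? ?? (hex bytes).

[0] 0x06->0x11 len=7 : 62 e0 d0 bc 71 e0 52
[1] 0x27->0x19 len=2 : d1 f1
[2] 0x22->0x20 len=2 : 2f 7a
[3] 0x16->0x04 len=6 : e0 52 68 d1 f1 83
[4] 0x1b->0x13 len=8 : 83 f1 a9 6c cf 2f 7a 2f
[5] 0x26->0x01 len=5 : 95 d1 f1 27 24
query mem[0x09]=0x83, mem[0x08]=0xf1, mem[0x03]=0xf1, mem[0x21]=0x7a, mem[0x06]=0x68

MEM[0x09,0x08,0x03,0x21,0x06] = 83 f1 f1 7a 68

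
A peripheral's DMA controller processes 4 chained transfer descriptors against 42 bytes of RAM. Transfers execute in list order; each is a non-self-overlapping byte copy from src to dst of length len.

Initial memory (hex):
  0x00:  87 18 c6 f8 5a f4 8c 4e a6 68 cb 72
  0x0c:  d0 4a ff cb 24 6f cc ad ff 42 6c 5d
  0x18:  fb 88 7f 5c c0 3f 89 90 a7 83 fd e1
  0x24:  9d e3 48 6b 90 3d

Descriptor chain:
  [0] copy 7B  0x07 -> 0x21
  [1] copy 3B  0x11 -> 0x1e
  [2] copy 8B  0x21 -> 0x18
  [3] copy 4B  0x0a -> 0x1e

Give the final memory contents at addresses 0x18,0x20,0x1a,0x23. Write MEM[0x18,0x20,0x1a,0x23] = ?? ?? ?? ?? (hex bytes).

[0] 0x07->0x21 len=7 : 4e a6 68 cb 72 d0 4a
[1] 0x11->0x1e len=3 : 6f cc ad
[2] 0x21->0x18 len=8 : 4e a6 68 cb 72 d0 4a 90
[3] 0x0a->0x1e len=4 : cb 72 d0 4a
query mem[0x18]=0x4e, mem[0x20]=0xd0, mem[0x1a]=0x68, mem[0x23]=0x68

MEM[0x18,0x20,0x1a,0x23] = 4e d0 68 68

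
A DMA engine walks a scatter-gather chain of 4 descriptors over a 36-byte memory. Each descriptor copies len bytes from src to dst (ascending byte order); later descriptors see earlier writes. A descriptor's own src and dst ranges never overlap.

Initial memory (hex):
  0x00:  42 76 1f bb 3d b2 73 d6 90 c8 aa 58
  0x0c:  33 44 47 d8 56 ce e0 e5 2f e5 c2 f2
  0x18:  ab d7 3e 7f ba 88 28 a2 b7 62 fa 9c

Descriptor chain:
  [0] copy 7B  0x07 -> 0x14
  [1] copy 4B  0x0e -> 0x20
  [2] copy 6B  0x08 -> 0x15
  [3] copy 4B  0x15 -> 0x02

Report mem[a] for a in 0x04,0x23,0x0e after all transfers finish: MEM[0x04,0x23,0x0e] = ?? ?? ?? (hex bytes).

[0] 0x07->0x14 len=7 : d6 90 c8 aa 58 33 44
[1] 0x0e->0x20 len=4 : 47 d8 56 ce
[2] 0x08->0x15 len=6 : 90 c8 aa 58 33 44
[3] 0x15->0x02 len=4 : 90 c8 aa 58
query mem[0x04]=0xaa, mem[0x23]=0xce, mem[0x0e]=0x47

MEM[0x04,0x23,0x0e] = aa ce 47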